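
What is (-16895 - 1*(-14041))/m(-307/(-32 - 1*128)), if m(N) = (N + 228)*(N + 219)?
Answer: -73062400/1300310089 ≈ -0.056188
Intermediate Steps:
m(N) = (219 + N)*(228 + N) (m(N) = (228 + N)*(219 + N) = (219 + N)*(228 + N))
(-16895 - 1*(-14041))/m(-307/(-32 - 1*128)) = (-16895 - 1*(-14041))/(49932 + (-307/(-32 - 1*128))² + 447*(-307/(-32 - 1*128))) = (-16895 + 14041)/(49932 + (-307/(-32 - 128))² + 447*(-307/(-32 - 128))) = -2854/(49932 + (-307/(-160))² + 447*(-307/(-160))) = -2854/(49932 + (-307*(-1/160))² + 447*(-307*(-1/160))) = -2854/(49932 + (307/160)² + 447*(307/160)) = -2854/(49932 + 94249/25600 + 137229/160) = -2854/1300310089/25600 = -2854*25600/1300310089 = -73062400/1300310089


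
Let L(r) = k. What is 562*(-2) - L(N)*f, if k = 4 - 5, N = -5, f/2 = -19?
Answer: -1162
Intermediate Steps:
f = -38 (f = 2*(-19) = -38)
k = -1
L(r) = -1
562*(-2) - L(N)*f = 562*(-2) - (-1)*(-38) = -1124 - 1*38 = -1124 - 38 = -1162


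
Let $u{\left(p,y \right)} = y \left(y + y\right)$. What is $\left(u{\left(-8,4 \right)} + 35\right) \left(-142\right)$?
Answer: $-9514$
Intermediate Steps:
$u{\left(p,y \right)} = 2 y^{2}$ ($u{\left(p,y \right)} = y 2 y = 2 y^{2}$)
$\left(u{\left(-8,4 \right)} + 35\right) \left(-142\right) = \left(2 \cdot 4^{2} + 35\right) \left(-142\right) = \left(2 \cdot 16 + 35\right) \left(-142\right) = \left(32 + 35\right) \left(-142\right) = 67 \left(-142\right) = -9514$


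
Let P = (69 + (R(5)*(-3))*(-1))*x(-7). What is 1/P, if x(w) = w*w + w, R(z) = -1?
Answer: 1/2772 ≈ 0.00036075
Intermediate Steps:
x(w) = w + w² (x(w) = w² + w = w + w²)
P = 2772 (P = (69 - 1*(-3)*(-1))*(-7*(1 - 7)) = (69 + 3*(-1))*(-7*(-6)) = (69 - 3)*42 = 66*42 = 2772)
1/P = 1/2772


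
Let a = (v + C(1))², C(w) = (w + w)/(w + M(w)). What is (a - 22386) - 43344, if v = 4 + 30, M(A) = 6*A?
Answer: -3163170/49 ≈ -64555.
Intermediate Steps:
C(w) = 2/7 (C(w) = (w + w)/(w + 6*w) = (2*w)/((7*w)) = (2*w)*(1/(7*w)) = 2/7)
v = 34
a = 57600/49 (a = (34 + 2/7)² = (240/7)² = 57600/49 ≈ 1175.5)
(a - 22386) - 43344 = (57600/49 - 22386) - 43344 = -1039314/49 - 43344 = -3163170/49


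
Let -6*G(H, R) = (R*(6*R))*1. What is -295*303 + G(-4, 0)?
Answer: -89385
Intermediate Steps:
G(H, R) = -R**2 (G(H, R) = -R*(6*R)/6 = -6*R**2/6 = -R**2)
-295*303 + G(-4, 0) = -295*303 - 1*0**2 = -89385 - 1*0 = -89385 + 0 = -89385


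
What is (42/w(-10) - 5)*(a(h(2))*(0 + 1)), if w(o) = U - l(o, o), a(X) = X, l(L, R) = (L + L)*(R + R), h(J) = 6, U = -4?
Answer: -3093/101 ≈ -30.624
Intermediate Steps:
l(L, R) = 4*L*R (l(L, R) = (2*L)*(2*R) = 4*L*R)
w(o) = -4 - 4*o² (w(o) = -4 - 4*o*o = -4 - 4*o²)
(42/w(-10) - 5)*(a(h(2))*(0 + 1)) = (42/(-4 - 4*(-10)²) - 5)*(6*(0 + 1)) = (42/(-4 - 4*100) - 5)*(6*1) = (42/(-4 - 400) - 5)*6 = (42/(-404) - 5)*6 = (42*(-1/404) - 5)*6 = (-21/202 - 5)*6 = -1031/202*6 = -3093/101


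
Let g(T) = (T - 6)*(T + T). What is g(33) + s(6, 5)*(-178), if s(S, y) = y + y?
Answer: 2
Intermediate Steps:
s(S, y) = 2*y
g(T) = 2*T*(-6 + T) (g(T) = (-6 + T)*(2*T) = 2*T*(-6 + T))
g(33) + s(6, 5)*(-178) = 2*33*(-6 + 33) + (2*5)*(-178) = 2*33*27 + 10*(-178) = 1782 - 1780 = 2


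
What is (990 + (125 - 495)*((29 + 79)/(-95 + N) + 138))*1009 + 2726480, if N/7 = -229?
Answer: -13519024510/283 ≈ -4.7770e+7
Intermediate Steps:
N = -1603 (N = 7*(-229) = -1603)
(990 + (125 - 495)*((29 + 79)/(-95 + N) + 138))*1009 + 2726480 = (990 + (125 - 495)*((29 + 79)/(-95 - 1603) + 138))*1009 + 2726480 = (990 - 370*(108/(-1698) + 138))*1009 + 2726480 = (990 - 370*(108*(-1/1698) + 138))*1009 + 2726480 = (990 - 370*(-18/283 + 138))*1009 + 2726480 = (990 - 370*39036/283)*1009 + 2726480 = (990 - 14443320/283)*1009 + 2726480 = -14163150/283*1009 + 2726480 = -14290618350/283 + 2726480 = -13519024510/283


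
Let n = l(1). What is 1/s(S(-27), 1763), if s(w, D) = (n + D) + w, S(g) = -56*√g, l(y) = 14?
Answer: 1777/3242401 + 168*I*√3/3242401 ≈ 0.00054805 + 8.9744e-5*I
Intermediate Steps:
n = 14
s(w, D) = 14 + D + w (s(w, D) = (14 + D) + w = 14 + D + w)
1/s(S(-27), 1763) = 1/(14 + 1763 - 168*I*√3) = 1/(1777 - 168*I*√3)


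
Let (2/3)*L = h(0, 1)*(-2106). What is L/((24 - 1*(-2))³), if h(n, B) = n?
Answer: 0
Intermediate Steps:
L = 0 (L = 3*(0*(-2106))/2 = (3/2)*0 = 0)
L/((24 - 1*(-2))³) = 0/((24 - 1*(-2))³) = 0/((24 + 2)³) = 0/(26³) = 0/17576 = 0*(1/17576) = 0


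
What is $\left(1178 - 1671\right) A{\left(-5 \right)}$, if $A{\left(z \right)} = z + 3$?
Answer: $986$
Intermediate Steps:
$A{\left(z \right)} = 3 + z$
$\left(1178 - 1671\right) A{\left(-5 \right)} = \left(1178 - 1671\right) \left(3 - 5\right) = \left(1178 - 1671\right) \left(-2\right) = \left(-493\right) \left(-2\right) = 986$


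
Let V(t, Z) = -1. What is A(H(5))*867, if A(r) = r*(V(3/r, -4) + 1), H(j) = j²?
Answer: 0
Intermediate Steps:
A(r) = 0 (A(r) = r*(-1 + 1) = r*0 = 0)
A(H(5))*867 = 0*867 = 0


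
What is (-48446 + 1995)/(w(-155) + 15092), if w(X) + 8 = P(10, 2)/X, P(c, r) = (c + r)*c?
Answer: -1439981/467580 ≈ -3.0796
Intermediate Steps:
P(c, r) = c*(c + r)
w(X) = -8 + 120/X (w(X) = -8 + (10*(10 + 2))/X = -8 + (10*12)/X = -8 + 120/X)
(-48446 + 1995)/(w(-155) + 15092) = (-48446 + 1995)/((-8 + 120/(-155)) + 15092) = -46451/((-8 + 120*(-1/155)) + 15092) = -46451/((-8 - 24/31) + 15092) = -46451/(-272/31 + 15092) = -46451/467580/31 = -46451*31/467580 = -1439981/467580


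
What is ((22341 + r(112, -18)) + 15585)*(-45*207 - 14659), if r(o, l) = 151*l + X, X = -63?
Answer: -842566230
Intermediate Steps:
r(o, l) = -63 + 151*l (r(o, l) = 151*l - 63 = -63 + 151*l)
((22341 + r(112, -18)) + 15585)*(-45*207 - 14659) = ((22341 + (-63 + 151*(-18))) + 15585)*(-45*207 - 14659) = ((22341 + (-63 - 2718)) + 15585)*(-9315 - 14659) = ((22341 - 2781) + 15585)*(-23974) = (19560 + 15585)*(-23974) = 35145*(-23974) = -842566230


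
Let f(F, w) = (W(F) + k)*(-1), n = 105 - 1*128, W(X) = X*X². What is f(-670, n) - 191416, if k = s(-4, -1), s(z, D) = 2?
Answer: 300571582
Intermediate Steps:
W(X) = X³
k = 2
n = -23 (n = 105 - 128 = -23)
f(F, w) = -2 - F³ (f(F, w) = (F³ + 2)*(-1) = (2 + F³)*(-1) = -2 - F³)
f(-670, n) - 191416 = (-2 - 1*(-670)³) - 191416 = (-2 - 1*(-300763000)) - 191416 = (-2 + 300763000) - 191416 = 300762998 - 191416 = 300571582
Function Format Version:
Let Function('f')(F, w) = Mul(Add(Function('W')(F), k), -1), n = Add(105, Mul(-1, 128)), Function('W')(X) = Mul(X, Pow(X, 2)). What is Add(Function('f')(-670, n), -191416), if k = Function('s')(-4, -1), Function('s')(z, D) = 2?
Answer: 300571582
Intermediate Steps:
Function('W')(X) = Pow(X, 3)
k = 2
n = -23 (n = Add(105, -128) = -23)
Function('f')(F, w) = Add(-2, Mul(-1, Pow(F, 3))) (Function('f')(F, w) = Mul(Add(Pow(F, 3), 2), -1) = Mul(Add(2, Pow(F, 3)), -1) = Add(-2, Mul(-1, Pow(F, 3))))
Add(Function('f')(-670, n), -191416) = Add(Add(-2, Mul(-1, Pow(-670, 3))), -191416) = Add(Add(-2, Mul(-1, -300763000)), -191416) = Add(Add(-2, 300763000), -191416) = Add(300762998, -191416) = 300571582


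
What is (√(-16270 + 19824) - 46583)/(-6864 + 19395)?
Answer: -46583/12531 + √3554/12531 ≈ -3.7127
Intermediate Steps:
(√(-16270 + 19824) - 46583)/(-6864 + 19395) = (√3554 - 46583)/12531 = (-46583 + √3554)*(1/12531) = -46583/12531 + √3554/12531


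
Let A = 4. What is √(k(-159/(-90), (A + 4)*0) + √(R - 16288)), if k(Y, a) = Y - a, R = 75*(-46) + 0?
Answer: √(1590 + 900*I*√19738)/30 ≈ 8.4341 + 8.3288*I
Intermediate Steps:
R = -3450 (R = -3450 + 0 = -3450)
√(k(-159/(-90), (A + 4)*0) + √(R - 16288)) = √((-159/(-90) - (4 + 4)*0) + √(-3450 - 16288)) = √((-159*(-1/90) - 8*0) + √(-19738)) = √((53/30 - 1*0) + I*√19738) = √((53/30 + 0) + I*√19738) = √(53/30 + I*√19738)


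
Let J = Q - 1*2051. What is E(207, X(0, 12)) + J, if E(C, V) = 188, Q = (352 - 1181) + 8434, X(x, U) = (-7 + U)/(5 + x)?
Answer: 5742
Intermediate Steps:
X(x, U) = (-7 + U)/(5 + x)
Q = 7605 (Q = -829 + 8434 = 7605)
J = 5554 (J = 7605 - 1*2051 = 7605 - 2051 = 5554)
E(207, X(0, 12)) + J = 188 + 5554 = 5742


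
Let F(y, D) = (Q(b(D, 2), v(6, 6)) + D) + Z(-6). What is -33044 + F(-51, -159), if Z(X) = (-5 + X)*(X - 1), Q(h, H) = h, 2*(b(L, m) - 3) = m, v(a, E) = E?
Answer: -33122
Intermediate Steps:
b(L, m) = 3 + m/2
Z(X) = (-1 + X)*(-5 + X) (Z(X) = (-5 + X)*(-1 + X) = (-1 + X)*(-5 + X))
F(y, D) = 81 + D (F(y, D) = ((3 + (½)*2) + D) + (5 + (-6)² - 6*(-6)) = ((3 + 1) + D) + (5 + 36 + 36) = (4 + D) + 77 = 81 + D)
-33044 + F(-51, -159) = -33044 + (81 - 159) = -33044 - 78 = -33122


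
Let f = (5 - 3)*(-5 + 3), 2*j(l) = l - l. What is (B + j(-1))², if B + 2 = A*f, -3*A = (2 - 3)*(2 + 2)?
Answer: 484/9 ≈ 53.778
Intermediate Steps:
j(l) = 0 (j(l) = (l - l)/2 = (½)*0 = 0)
A = 4/3 (A = -(2 - 3)*(2 + 2)/3 = -(-1)*4/3 = -⅓*(-4) = 4/3 ≈ 1.3333)
f = -4 (f = 2*(-2) = -4)
B = -22/3 (B = -2 + (4/3)*(-4) = -2 - 16/3 = -22/3 ≈ -7.3333)
(B + j(-1))² = (-22/3 + 0)² = (-22/3)² = 484/9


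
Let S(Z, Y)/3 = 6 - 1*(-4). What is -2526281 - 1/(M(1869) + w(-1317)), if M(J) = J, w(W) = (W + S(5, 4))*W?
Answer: -4286714862289/1696848 ≈ -2.5263e+6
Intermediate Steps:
S(Z, Y) = 30 (S(Z, Y) = 3*(6 - 1*(-4)) = 3*(6 + 4) = 3*10 = 30)
w(W) = W*(30 + W) (w(W) = (W + 30)*W = (30 + W)*W = W*(30 + W))
-2526281 - 1/(M(1869) + w(-1317)) = -2526281 - 1/(1869 - 1317*(30 - 1317)) = -2526281 - 1/(1869 - 1317*(-1287)) = -2526281 - 1/(1869 + 1694979) = -2526281 - 1/1696848 = -4286714862289/1696848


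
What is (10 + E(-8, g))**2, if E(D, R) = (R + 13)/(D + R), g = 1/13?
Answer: 739600/10609 ≈ 69.714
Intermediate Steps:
g = 1/13 ≈ 0.076923
E(D, R) = (13 + R)/(D + R)
(10 + E(-8, g))**2 = (10 + (13 + 1/13)/(-8 + 1/13))**2 = (10 + (170/13)/(-103/13))**2 = (10 - 13/103*170/13)**2 = (10 - 170/103)**2 = (860/103)**2 = 739600/10609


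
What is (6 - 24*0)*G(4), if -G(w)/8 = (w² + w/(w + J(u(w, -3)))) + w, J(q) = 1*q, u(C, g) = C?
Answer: -984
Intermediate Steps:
J(q) = q
G(w) = -4 - 8*w - 8*w² (G(w) = -8*((w² + w/(w + w)) + w) = -8*((w² + w/((2*w))) + w) = -8*((w² + (1/(2*w))*w) + w) = -8*((w² + ½) + w) = -8*((½ + w²) + w) = -8*(½ + w + w²) = -4 - 8*w - 8*w²)
(6 - 24*0)*G(4) = (6 - 24*0)*(-4 - 8*4 - 8*4²) = (6 - 4*0)*(-4 - 32 - 8*16) = (6 + 0)*(-4 - 32 - 128) = 6*(-164) = -984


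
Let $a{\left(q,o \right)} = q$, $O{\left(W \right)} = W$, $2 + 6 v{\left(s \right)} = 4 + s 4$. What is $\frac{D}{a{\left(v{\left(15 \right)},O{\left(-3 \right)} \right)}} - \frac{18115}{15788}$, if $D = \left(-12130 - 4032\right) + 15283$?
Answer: $- \frac{42194521}{489428} \approx -86.212$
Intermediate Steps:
$v{\left(s \right)} = \frac{1}{3} + \frac{2 s}{3}$ ($v{\left(s \right)} = - \frac{1}{3} + \frac{4 + s 4}{6} = - \frac{1}{3} + \frac{4 + 4 s}{6} = - \frac{1}{3} + \left(\frac{2}{3} + \frac{2 s}{3}\right) = \frac{1}{3} + \frac{2 s}{3}$)
$D = -879$ ($D = -16162 + 15283 = -879$)
$\frac{D}{a{\left(v{\left(15 \right)},O{\left(-3 \right)} \right)}} - \frac{18115}{15788} = - \frac{879}{\frac{1}{3} + \frac{2}{3} \cdot 15} - \frac{18115}{15788} = - \frac{879}{\frac{1}{3} + 10} - \frac{18115}{15788} = - \frac{879}{\frac{31}{3}} - \frac{18115}{15788} = \left(-879\right) \frac{3}{31} - \frac{18115}{15788} = - \frac{2637}{31} - \frac{18115}{15788} = - \frac{42194521}{489428}$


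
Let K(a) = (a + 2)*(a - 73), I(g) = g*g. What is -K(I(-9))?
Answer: -664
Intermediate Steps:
I(g) = g²
K(a) = (-73 + a)*(2 + a) (K(a) = (2 + a)*(-73 + a) = (-73 + a)*(2 + a))
-K(I(-9)) = -(-146 + ((-9)²)² - 71*(-9)²) = -(-146 + 81² - 71*81) = -(-146 + 6561 - 5751) = -1*664 = -664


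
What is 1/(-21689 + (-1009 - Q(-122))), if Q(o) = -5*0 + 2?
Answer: -1/22700 ≈ -4.4053e-5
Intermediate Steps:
Q(o) = 2 (Q(o) = 0 + 2 = 2)
1/(-21689 + (-1009 - Q(-122))) = 1/(-21689 + (-1009 - 1*2)) = 1/(-21689 + (-1009 - 2)) = 1/(-21689 - 1011) = 1/(-22700) = -1/22700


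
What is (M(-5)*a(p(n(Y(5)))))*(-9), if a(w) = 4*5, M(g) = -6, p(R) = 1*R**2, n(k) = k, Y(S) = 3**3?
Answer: 1080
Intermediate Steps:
Y(S) = 27
p(R) = R**2
a(w) = 20
(M(-5)*a(p(n(Y(5)))))*(-9) = -6*20*(-9) = -120*(-9) = 1080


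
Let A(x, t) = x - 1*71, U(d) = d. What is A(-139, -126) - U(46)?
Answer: -256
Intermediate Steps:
A(x, t) = -71 + x (A(x, t) = x - 71 = -71 + x)
A(-139, -126) - U(46) = (-71 - 139) - 1*46 = -210 - 46 = -256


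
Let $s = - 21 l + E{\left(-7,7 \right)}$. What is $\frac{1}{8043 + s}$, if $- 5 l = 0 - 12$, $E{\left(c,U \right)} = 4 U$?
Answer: $\frac{5}{40103} \approx 0.00012468$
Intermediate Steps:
$l = \frac{12}{5}$ ($l = - \frac{0 - 12}{5} = \left(- \frac{1}{5}\right) \left(-12\right) = \frac{12}{5} \approx 2.4$)
$s = - \frac{112}{5}$ ($s = \left(-21\right) \frac{12}{5} + 4 \cdot 7 = - \frac{252}{5} + 28 = - \frac{112}{5} \approx -22.4$)
$\frac{1}{8043 + s} = \frac{1}{8043 - \frac{112}{5}} = \frac{1}{\frac{40103}{5}} = \frac{5}{40103}$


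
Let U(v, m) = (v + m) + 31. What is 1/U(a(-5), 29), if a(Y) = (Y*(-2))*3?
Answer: 1/90 ≈ 0.011111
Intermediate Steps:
a(Y) = -6*Y (a(Y) = -2*Y*3 = -6*Y)
U(v, m) = 31 + m + v (U(v, m) = (m + v) + 31 = 31 + m + v)
1/U(a(-5), 29) = 1/(31 + 29 - 6*(-5)) = 1/(31 + 29 + 30) = 1/90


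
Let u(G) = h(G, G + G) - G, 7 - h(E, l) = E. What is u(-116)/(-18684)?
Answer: -239/18684 ≈ -0.012792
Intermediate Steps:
h(E, l) = 7 - E
u(G) = 7 - 2*G (u(G) = (7 - G) - G = 7 - 2*G)
u(-116)/(-18684) = (7 - 2*(-116))/(-18684) = (7 + 232)*(-1/18684) = 239*(-1/18684) = -239/18684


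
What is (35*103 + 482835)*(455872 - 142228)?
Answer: 152568987360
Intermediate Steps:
(35*103 + 482835)*(455872 - 142228) = (3605 + 482835)*313644 = 486440*313644 = 152568987360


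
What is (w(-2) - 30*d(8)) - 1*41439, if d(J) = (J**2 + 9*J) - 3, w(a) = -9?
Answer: -45438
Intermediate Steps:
d(J) = -3 + J**2 + 9*J
(w(-2) - 30*d(8)) - 1*41439 = (-9 - 30*(-3 + 8**2 + 9*8)) - 1*41439 = (-9 - 30*(-3 + 64 + 72)) - 41439 = (-9 - 30*133) - 41439 = (-9 - 3990) - 41439 = -3999 - 41439 = -45438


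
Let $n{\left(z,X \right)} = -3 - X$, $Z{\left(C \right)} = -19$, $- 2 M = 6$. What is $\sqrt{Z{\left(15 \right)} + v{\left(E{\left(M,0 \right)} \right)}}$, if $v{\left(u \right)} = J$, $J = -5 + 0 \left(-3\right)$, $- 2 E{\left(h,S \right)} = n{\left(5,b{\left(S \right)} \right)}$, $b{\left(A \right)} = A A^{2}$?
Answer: $2 i \sqrt{6} \approx 4.899 i$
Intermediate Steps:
$M = -3$ ($M = \left(- \frac{1}{2}\right) 6 = -3$)
$b{\left(A \right)} = A^{3}$
$E{\left(h,S \right)} = \frac{3}{2} + \frac{S^{3}}{2}$ ($E{\left(h,S \right)} = - \frac{-3 - S^{3}}{2} = \frac{3}{2} + \frac{S^{3}}{2}$)
$J = -5$ ($J = -5 + 0 = -5$)
$v{\left(u \right)} = -5$
$\sqrt{Z{\left(15 \right)} + v{\left(E{\left(M,0 \right)} \right)}} = \sqrt{-19 - 5} = \sqrt{-24} = 2 i \sqrt{6}$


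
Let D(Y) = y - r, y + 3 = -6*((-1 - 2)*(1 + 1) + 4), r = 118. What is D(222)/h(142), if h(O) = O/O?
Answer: -109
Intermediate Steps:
h(O) = 1
y = 9 (y = -3 - 6*((-1 - 2)*(1 + 1) + 4) = -3 - 6*(-3*2 + 4) = -3 - 6*(-6 + 4) = -3 - 6*(-2) = -3 + 12 = 9)
D(Y) = -109 (D(Y) = 9 - 1*118 = 9 - 118 = -109)
D(222)/h(142) = -109/1 = -109*1 = -109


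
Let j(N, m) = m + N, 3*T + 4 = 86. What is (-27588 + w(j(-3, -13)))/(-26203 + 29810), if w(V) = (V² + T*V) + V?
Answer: -83356/10821 ≈ -7.7032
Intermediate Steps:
T = 82/3 (T = -4/3 + (⅓)*86 = -4/3 + 86/3 = 82/3 ≈ 27.333)
j(N, m) = N + m
w(V) = V² + 85*V/3 (w(V) = (V² + 82*V/3) + V = V² + 85*V/3)
(-27588 + w(j(-3, -13)))/(-26203 + 29810) = (-27588 + (-3 - 13)*(85 + 3*(-3 - 13))/3)/(-26203 + 29810) = (-27588 + (⅓)*(-16)*(85 + 3*(-16)))/3607 = (-27588 + (⅓)*(-16)*(85 - 48))*(1/3607) = (-27588 + (⅓)*(-16)*37)*(1/3607) = (-27588 - 592/3)*(1/3607) = -83356/3*1/3607 = -83356/10821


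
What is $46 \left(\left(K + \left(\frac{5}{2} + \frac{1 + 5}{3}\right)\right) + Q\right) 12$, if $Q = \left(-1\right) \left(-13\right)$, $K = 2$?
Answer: $10764$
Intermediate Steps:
$Q = 13$
$46 \left(\left(K + \left(\frac{5}{2} + \frac{1 + 5}{3}\right)\right) + Q\right) 12 = 46 \left(\left(2 + \left(\frac{5}{2} + \frac{1 + 5}{3}\right)\right) + 13\right) 12 = 46 \left(\left(2 + \left(5 \cdot \frac{1}{2} + 6 \cdot \frac{1}{3}\right)\right) + 13\right) 12 = 46 \left(\left(2 + \left(\frac{5}{2} + 2\right)\right) + 13\right) 12 = 46 \left(\left(2 + \frac{9}{2}\right) + 13\right) 12 = 46 \left(\frac{13}{2} + 13\right) 12 = 46 \cdot \frac{39}{2} \cdot 12 = 897 \cdot 12 = 10764$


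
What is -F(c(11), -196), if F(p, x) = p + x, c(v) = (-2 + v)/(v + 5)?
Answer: 3127/16 ≈ 195.44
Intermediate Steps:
c(v) = (-2 + v)/(5 + v)
-F(c(11), -196) = -((-2 + 11)/(5 + 11) - 196) = -(9/16 - 196) = -1*(-3127/16) = 3127/16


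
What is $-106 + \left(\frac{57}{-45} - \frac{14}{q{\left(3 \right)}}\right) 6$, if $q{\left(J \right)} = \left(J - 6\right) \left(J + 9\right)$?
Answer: $- \frac{1669}{15} \approx -111.27$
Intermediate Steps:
$q{\left(J \right)} = \left(-6 + J\right) \left(9 + J\right)$
$-106 + \left(\frac{57}{-45} - \frac{14}{q{\left(3 \right)}}\right) 6 = -106 + \left(\frac{57}{-45} - \frac{14}{-54 + 3^{2} + 3 \cdot 3}\right) 6 = -106 + \left(57 \left(- \frac{1}{45}\right) - \frac{14}{-54 + 9 + 9}\right) 6 = -106 + \left(- \frac{19}{15} - \frac{14}{-36}\right) 6 = -106 + \left(- \frac{19}{15} - - \frac{7}{18}\right) 6 = -106 + \left(- \frac{19}{15} + \frac{7}{18}\right) 6 = -106 - \frac{79}{15} = - \frac{1669}{15}$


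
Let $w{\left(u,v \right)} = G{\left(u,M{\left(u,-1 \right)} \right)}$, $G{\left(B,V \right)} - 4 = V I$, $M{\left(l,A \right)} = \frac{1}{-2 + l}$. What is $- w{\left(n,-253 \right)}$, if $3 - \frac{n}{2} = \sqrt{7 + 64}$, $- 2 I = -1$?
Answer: $- \frac{535}{134} + \frac{\sqrt{71}}{268} \approx -3.9611$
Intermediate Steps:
$I = \frac{1}{2}$ ($I = \left(- \frac{1}{2}\right) \left(-1\right) = \frac{1}{2} \approx 0.5$)
$n = 6 - 2 \sqrt{71}$ ($n = 6 - 2 \sqrt{7 + 64} = 6 - 2 \sqrt{71} \approx -10.852$)
$G{\left(B,V \right)} = 4 + \frac{V}{2}$ ($G{\left(B,V \right)} = 4 + V \frac{1}{2} = 4 + \frac{V}{2}$)
$w{\left(u,v \right)} = 4 + \frac{1}{2 \left(-2 + u\right)}$
$- w{\left(n,-253 \right)} = - \frac{-15 + 8 \left(6 - 2 \sqrt{71}\right)}{2 \left(-2 + \left(6 - 2 \sqrt{71}\right)\right)} = - \frac{-15 + \left(48 - 16 \sqrt{71}\right)}{2 \left(4 - 2 \sqrt{71}\right)} = - \frac{33 - 16 \sqrt{71}}{2 \left(4 - 2 \sqrt{71}\right)}$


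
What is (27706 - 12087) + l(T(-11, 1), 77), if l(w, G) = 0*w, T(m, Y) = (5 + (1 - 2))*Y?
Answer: 15619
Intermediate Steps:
T(m, Y) = 4*Y (T(m, Y) = (5 - 1)*Y = 4*Y)
l(w, G) = 0
(27706 - 12087) + l(T(-11, 1), 77) = (27706 - 12087) + 0 = 15619 + 0 = 15619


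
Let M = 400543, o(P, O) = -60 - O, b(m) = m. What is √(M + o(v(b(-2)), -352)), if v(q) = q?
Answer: √400835 ≈ 633.12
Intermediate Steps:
√(M + o(v(b(-2)), -352)) = √(400543 + (-60 - 1*(-352))) = √(400543 + (-60 + 352)) = √(400543 + 292) = √400835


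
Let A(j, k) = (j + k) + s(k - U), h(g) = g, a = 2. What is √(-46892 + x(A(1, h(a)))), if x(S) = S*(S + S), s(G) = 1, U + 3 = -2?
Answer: 2*I*√11715 ≈ 216.47*I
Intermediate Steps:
U = -5 (U = -3 - 2 = -5)
A(j, k) = 1 + j + k (A(j, k) = (j + k) + 1 = 1 + j + k)
x(S) = 2*S² (x(S) = S*(2*S) = 2*S²)
√(-46892 + x(A(1, h(a)))) = √(-46892 + 2*(1 + 1 + 2)²) = √(-46892 + 2*4²) = √(-46892 + 2*16) = √(-46892 + 32) = √(-46860) = 2*I*√11715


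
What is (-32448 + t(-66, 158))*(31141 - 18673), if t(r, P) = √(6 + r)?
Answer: -404561664 + 24936*I*√15 ≈ -4.0456e+8 + 96577.0*I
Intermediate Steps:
(-32448 + t(-66, 158))*(31141 - 18673) = (-32448 + √(6 - 66))*(31141 - 18673) = (-32448 + √(-60))*12468 = (-32448 + 2*I*√15)*12468 = -404561664 + 24936*I*√15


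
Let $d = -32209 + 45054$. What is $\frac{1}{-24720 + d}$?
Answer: $- \frac{1}{11875} \approx -8.4211 \cdot 10^{-5}$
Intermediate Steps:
$d = 12845$
$\frac{1}{-24720 + d} = \frac{1}{-24720 + 12845} = \frac{1}{-11875} = - \frac{1}{11875}$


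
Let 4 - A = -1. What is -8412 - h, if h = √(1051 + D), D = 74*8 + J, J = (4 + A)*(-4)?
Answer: -8412 - √1607 ≈ -8452.1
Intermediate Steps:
A = 5 (A = 4 - 1*(-1) = 4 + 1 = 5)
J = -36 (J = (4 + 5)*(-4) = 9*(-4) = -36)
D = 556 (D = 74*8 - 36 = 592 - 36 = 556)
h = √1607 (h = √(1051 + 556) = √1607 ≈ 40.087)
-8412 - h = -8412 - √1607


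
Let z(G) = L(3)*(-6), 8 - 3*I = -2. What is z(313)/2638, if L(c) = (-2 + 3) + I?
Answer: -13/1319 ≈ -0.0098560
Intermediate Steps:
I = 10/3 (I = 8/3 - ⅓*(-2) = 8/3 + ⅔ = 10/3 ≈ 3.3333)
L(c) = 13/3 (L(c) = (-2 + 3) + 10/3 = 1 + 10/3 = 13/3)
z(G) = -26 (z(G) = (13/3)*(-6) = -26)
z(313)/2638 = -26/2638 = -26*1/2638 = -13/1319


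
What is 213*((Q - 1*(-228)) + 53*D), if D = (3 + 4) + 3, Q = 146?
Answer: 192552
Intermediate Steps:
D = 10 (D = 7 + 3 = 10)
213*((Q - 1*(-228)) + 53*D) = 213*((146 - 1*(-228)) + 53*10) = 213*((146 + 228) + 530) = 213*(374 + 530) = 213*904 = 192552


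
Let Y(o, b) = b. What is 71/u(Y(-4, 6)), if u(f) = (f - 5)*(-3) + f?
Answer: 71/3 ≈ 23.667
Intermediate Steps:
u(f) = 15 - 2*f (u(f) = (-5 + f)*(-3) + f = (15 - 3*f) + f = 15 - 2*f)
71/u(Y(-4, 6)) = 71/(15 - 2*6) = 71/(15 - 12) = 71/3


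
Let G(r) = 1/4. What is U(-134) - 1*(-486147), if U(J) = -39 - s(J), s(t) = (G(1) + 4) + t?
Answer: 1944951/4 ≈ 4.8624e+5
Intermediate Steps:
G(r) = ¼
s(t) = 17/4 + t (s(t) = (¼ + 4) + t = 17/4 + t)
U(J) = -173/4 - J (U(J) = -39 - (17/4 + J) = -39 + (-17/4 - J) = -173/4 - J)
U(-134) - 1*(-486147) = (-173/4 - 1*(-134)) - 1*(-486147) = (-173/4 + 134) + 486147 = 363/4 + 486147 = 1944951/4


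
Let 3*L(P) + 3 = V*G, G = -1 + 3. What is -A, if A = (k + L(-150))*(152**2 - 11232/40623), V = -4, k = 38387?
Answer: -36024391928000/40623 ≈ -8.8680e+8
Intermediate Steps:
G = 2
L(P) = -11/3 (L(P) = -1 + (-4*2)/3 = -1 + (1/3)*(-8) = -1 - 8/3 = -11/3)
A = 36024391928000/40623 (A = (38387 - 11/3)*(152**2 - 11232/40623) = 115150*(23104 - 11232*1/40623)/3 = 115150*(23104 - 3744/13541)/3 = (115150/3)*(312847520/13541) = 36024391928000/40623 ≈ 8.8680e+8)
-A = -1*36024391928000/40623 = -36024391928000/40623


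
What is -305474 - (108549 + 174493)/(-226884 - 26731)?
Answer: -77472505468/253615 ≈ -3.0547e+5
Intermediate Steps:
-305474 - (108549 + 174493)/(-226884 - 26731) = -305474 - 283042/(-253615) = -305474 - 283042*(-1)/253615 = -305474 - 1*(-283042/253615) = -305474 + 283042/253615 = -77472505468/253615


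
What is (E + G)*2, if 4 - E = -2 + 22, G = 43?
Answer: 54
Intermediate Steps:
E = -16 (E = 4 - (-2 + 22) = 4 - 1*20 = 4 - 20 = -16)
(E + G)*2 = (-16 + 43)*2 = 27*2 = 54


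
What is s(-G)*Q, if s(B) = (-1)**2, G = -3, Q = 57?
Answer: 57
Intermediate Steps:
s(B) = 1
s(-G)*Q = 1*57 = 57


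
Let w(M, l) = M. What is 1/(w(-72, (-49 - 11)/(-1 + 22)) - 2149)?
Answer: -1/2221 ≈ -0.00045025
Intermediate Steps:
1/(w(-72, (-49 - 11)/(-1 + 22)) - 2149) = 1/(-72 - 2149) = 1/(-2221) = -1/2221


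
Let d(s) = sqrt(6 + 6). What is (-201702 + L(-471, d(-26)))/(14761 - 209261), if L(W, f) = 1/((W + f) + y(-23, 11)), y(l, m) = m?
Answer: 10669430809/10288466500 + sqrt(3)/20576933000 ≈ 1.0370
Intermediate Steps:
d(s) = 2*sqrt(3) (d(s) = sqrt(12) = 2*sqrt(3))
L(W, f) = 1/(11 + W + f) (L(W, f) = 1/((W + f) + 11) = 1/(11 + W + f))
(-201702 + L(-471, d(-26)))/(14761 - 209261) = (-201702 + 1/(11 - 471 + 2*sqrt(3)))/(14761 - 209261) = (-201702 + 1/(-460 + 2*sqrt(3)))/(-194500) = (-201702 + 1/(-460 + 2*sqrt(3)))*(-1/194500) = 100851/97250 - 1/(194500*(-460 + 2*sqrt(3)))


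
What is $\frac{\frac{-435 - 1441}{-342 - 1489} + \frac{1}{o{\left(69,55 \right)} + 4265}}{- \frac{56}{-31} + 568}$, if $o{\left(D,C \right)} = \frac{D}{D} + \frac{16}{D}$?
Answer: $\frac{17123298229}{9520745326080} \approx 0.0017985$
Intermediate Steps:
$o{\left(D,C \right)} = 1 + \frac{16}{D}$
$\frac{\frac{-435 - 1441}{-342 - 1489} + \frac{1}{o{\left(69,55 \right)} + 4265}}{- \frac{56}{-31} + 568} = \frac{\frac{-435 - 1441}{-342 - 1489} + \frac{1}{\frac{16 + 69}{69} + 4265}}{- \frac{56}{-31} + 568} = \frac{- \frac{1876}{-1831} + \frac{1}{\frac{1}{69} \cdot 85 + 4265}}{\left(-56\right) \left(- \frac{1}{31}\right) + 568} = \frac{\left(-1876\right) \left(- \frac{1}{1831}\right) + \frac{1}{\frac{85}{69} + 4265}}{\frac{56}{31} + 568} = \frac{\frac{1876}{1831} + \frac{1}{\frac{294370}{69}}}{\frac{17664}{31}} = \left(\frac{1876}{1831} + \frac{69}{294370}\right) \frac{31}{17664} = \frac{552364459}{538991470} \cdot \frac{31}{17664} = \frac{17123298229}{9520745326080}$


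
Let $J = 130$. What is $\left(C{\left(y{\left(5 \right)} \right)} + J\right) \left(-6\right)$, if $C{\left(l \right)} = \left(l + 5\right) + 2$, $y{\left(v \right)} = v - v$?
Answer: $-822$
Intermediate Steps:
$y{\left(v \right)} = 0$
$C{\left(l \right)} = 7 + l$ ($C{\left(l \right)} = \left(5 + l\right) + 2 = 7 + l$)
$\left(C{\left(y{\left(5 \right)} \right)} + J\right) \left(-6\right) = \left(\left(7 + 0\right) + 130\right) \left(-6\right) = \left(7 + 130\right) \left(-6\right) = 137 \left(-6\right) = -822$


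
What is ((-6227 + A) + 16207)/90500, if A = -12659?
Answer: -2679/90500 ≈ -0.029602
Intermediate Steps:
((-6227 + A) + 16207)/90500 = ((-6227 - 12659) + 16207)/90500 = (-18886 + 16207)*(1/90500) = -2679*1/90500 = -2679/90500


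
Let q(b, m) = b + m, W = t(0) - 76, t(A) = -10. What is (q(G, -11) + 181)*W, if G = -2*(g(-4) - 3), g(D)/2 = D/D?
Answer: -14792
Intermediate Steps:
g(D) = 2 (g(D) = 2*(D/D) = 2*1 = 2)
W = -86 (W = -10 - 76 = -86)
G = 2 (G = -2*(2 - 3) = -2*(-1) = 2)
(q(G, -11) + 181)*W = ((2 - 11) + 181)*(-86) = (-9 + 181)*(-86) = 172*(-86) = -14792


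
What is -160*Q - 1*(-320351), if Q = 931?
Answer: 171391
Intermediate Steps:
-160*Q - 1*(-320351) = -160*931 - 1*(-320351) = -148960 + 320351 = 171391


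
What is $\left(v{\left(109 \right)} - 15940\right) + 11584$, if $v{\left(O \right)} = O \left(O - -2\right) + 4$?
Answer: $7747$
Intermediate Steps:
$v{\left(O \right)} = 4 + O \left(2 + O\right)$ ($v{\left(O \right)} = O \left(O + 2\right) + 4 = O \left(2 + O\right) + 4 = 4 + O \left(2 + O\right)$)
$\left(v{\left(109 \right)} - 15940\right) + 11584 = \left(\left(4 + 109^{2} + 2 \cdot 109\right) - 15940\right) + 11584 = \left(\left(4 + 11881 + 218\right) - 15940\right) + 11584 = \left(12103 - 15940\right) + 11584 = -3837 + 11584 = 7747$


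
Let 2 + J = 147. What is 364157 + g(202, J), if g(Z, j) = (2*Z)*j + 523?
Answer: 423260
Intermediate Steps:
J = 145 (J = -2 + 147 = 145)
g(Z, j) = 523 + 2*Z*j (g(Z, j) = 2*Z*j + 523 = 523 + 2*Z*j)
364157 + g(202, J) = 364157 + (523 + 2*202*145) = 364157 + (523 + 58580) = 364157 + 59103 = 423260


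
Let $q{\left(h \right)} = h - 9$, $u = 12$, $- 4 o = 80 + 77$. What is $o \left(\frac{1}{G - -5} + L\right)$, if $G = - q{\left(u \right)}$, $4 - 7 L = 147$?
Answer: $\frac{43803}{56} \approx 782.2$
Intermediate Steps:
$o = - \frac{157}{4}$ ($o = - \frac{80 + 77}{4} = \left(- \frac{1}{4}\right) 157 = - \frac{157}{4} \approx -39.25$)
$q{\left(h \right)} = -9 + h$
$L = - \frac{143}{7}$ ($L = \frac{4}{7} - 21 = - \frac{143}{7} \approx -20.429$)
$G = -3$ ($G = - (-9 + 12) = \left(-1\right) 3 = -3$)
$o \left(\frac{1}{G - -5} + L\right) = - \frac{157 \left(\frac{1}{-3 - -5} - \frac{143}{7}\right)}{4} = - \frac{157 \left(\frac{1}{-3 + \left(-3 + 8\right)} - \frac{143}{7}\right)}{4} = - \frac{157 \left(\frac{1}{-3 + 5} - \frac{143}{7}\right)}{4} = - \frac{157 \left(\frac{1}{2} - \frac{143}{7}\right)}{4} = \left(- \frac{157}{4}\right) \left(- \frac{279}{14}\right) = \frac{43803}{56}$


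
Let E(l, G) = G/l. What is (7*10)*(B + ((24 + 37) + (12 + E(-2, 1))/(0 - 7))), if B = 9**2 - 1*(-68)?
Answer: 14585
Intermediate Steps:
B = 149 (B = 81 + 68 = 149)
(7*10)*(B + ((24 + 37) + (12 + E(-2, 1))/(0 - 7))) = (7*10)*(149 + ((24 + 37) + (12 + 1/(-2))/(0 - 7))) = 70*(149 + (61 + (12 + 1*(-1/2))/(-7))) = 70*(149 + (61 + (12 - 1/2)*(-1/7))) = 70*(149 + (61 + (23/2)*(-1/7))) = 70*(149 + (61 - 23/14)) = 70*(149 + 831/14) = 70*(2917/14) = 14585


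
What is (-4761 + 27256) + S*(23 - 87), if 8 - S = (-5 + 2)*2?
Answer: 21599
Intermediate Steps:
S = 14 (S = 8 - (-5 + 2)*2 = 8 - (-3)*2 = 8 - 1*(-6) = 8 + 6 = 14)
(-4761 + 27256) + S*(23 - 87) = (-4761 + 27256) + 14*(23 - 87) = 22495 + 14*(-64) = 22495 - 896 = 21599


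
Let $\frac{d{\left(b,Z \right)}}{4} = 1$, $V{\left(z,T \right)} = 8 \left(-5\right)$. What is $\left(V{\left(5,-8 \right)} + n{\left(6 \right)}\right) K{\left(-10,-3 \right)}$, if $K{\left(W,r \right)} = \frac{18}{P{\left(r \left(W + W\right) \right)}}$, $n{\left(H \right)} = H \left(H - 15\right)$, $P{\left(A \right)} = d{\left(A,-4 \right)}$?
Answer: $-423$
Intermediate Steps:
$V{\left(z,T \right)} = -40$
$d{\left(b,Z \right)} = 4$ ($d{\left(b,Z \right)} = 4 \cdot 1 = 4$)
$P{\left(A \right)} = 4$
$n{\left(H \right)} = H \left(-15 + H\right)$
$K{\left(W,r \right)} = \frac{9}{2}$ ($K{\left(W,r \right)} = \frac{18}{4} = 18 \cdot \frac{1}{4} = \frac{9}{2}$)
$\left(V{\left(5,-8 \right)} + n{\left(6 \right)}\right) K{\left(-10,-3 \right)} = \left(-40 + 6 \left(-15 + 6\right)\right) \frac{9}{2} = \left(-40 + 6 \left(-9\right)\right) \frac{9}{2} = \left(-40 - 54\right) \frac{9}{2} = \left(-94\right) \frac{9}{2} = -423$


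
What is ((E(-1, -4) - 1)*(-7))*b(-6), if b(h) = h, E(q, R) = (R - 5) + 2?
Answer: -336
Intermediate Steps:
E(q, R) = -3 + R (E(q, R) = (-5 + R) + 2 = -3 + R)
((E(-1, -4) - 1)*(-7))*b(-6) = (((-3 - 4) - 1)*(-7))*(-6) = ((-7 - 1)*(-7))*(-6) = -8*(-7)*(-6) = 56*(-6) = -336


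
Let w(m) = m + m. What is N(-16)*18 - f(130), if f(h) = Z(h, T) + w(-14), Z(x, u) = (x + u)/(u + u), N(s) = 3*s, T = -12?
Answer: -9973/12 ≈ -831.08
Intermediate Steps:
Z(x, u) = (u + x)/(2*u) (Z(x, u) = (u + x)/((2*u)) = (u + x)*(1/(2*u)) = (u + x)/(2*u))
w(m) = 2*m
f(h) = -55/2 - h/24 (f(h) = (½)*(-12 + h)/(-12) + 2*(-14) = (½)*(-1/12)*(-12 + h) - 28 = (½ - h/24) - 28 = -55/2 - h/24)
N(-16)*18 - f(130) = (3*(-16))*18 - (-55/2 - 1/24*130) = -48*18 - (-55/2 - 65/12) = -864 - 1*(-395/12) = -864 + 395/12 = -9973/12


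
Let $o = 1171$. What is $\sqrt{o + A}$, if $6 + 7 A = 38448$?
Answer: $\frac{\sqrt{326473}}{7} \approx 81.625$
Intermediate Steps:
$A = \frac{38442}{7}$ ($A = - \frac{6}{7} + \frac{1}{7} \cdot 38448 = - \frac{6}{7} + \frac{38448}{7} = \frac{38442}{7} \approx 5491.7$)
$\sqrt{o + A} = \sqrt{1171 + \frac{38442}{7}} = \sqrt{\frac{46639}{7}} = \frac{\sqrt{326473}}{7}$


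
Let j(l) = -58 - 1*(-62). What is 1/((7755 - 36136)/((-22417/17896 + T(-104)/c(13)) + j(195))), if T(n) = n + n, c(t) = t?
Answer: 237169/507906376 ≈ 0.00046695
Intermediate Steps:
j(l) = 4 (j(l) = -58 + 62 = 4)
T(n) = 2*n
1/((7755 - 36136)/((-22417/17896 + T(-104)/c(13)) + j(195))) = 1/((7755 - 36136)/((-22417/17896 + (2*(-104))/13) + 4)) = 1/(-28381/((-22417*1/17896 - 208*1/13) + 4)) = 1/(-28381/((-22417/17896 - 16) + 4)) = 1/(-28381/(-308753/17896 + 4)) = 1/(-28381/(-237169/17896)) = 1/(-28381*(-17896/237169)) = 1/(507906376/237169) = 237169/507906376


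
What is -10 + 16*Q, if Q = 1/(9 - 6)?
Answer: -14/3 ≈ -4.6667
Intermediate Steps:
Q = ⅓ (Q = 1/3 = ⅓ ≈ 0.33333)
-10 + 16*Q = -10 + 16*(⅓) = -10 + 16/3 = -14/3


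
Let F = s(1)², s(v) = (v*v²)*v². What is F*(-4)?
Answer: -4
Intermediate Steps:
s(v) = v⁵ (s(v) = v³*v² = v⁵)
F = 1 (F = (1⁵)² = 1² = 1)
F*(-4) = 1*(-4) = -4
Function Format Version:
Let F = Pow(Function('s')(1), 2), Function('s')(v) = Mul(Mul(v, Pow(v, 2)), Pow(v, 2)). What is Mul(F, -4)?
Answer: -4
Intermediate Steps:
Function('s')(v) = Pow(v, 5) (Function('s')(v) = Mul(Pow(v, 3), Pow(v, 2)) = Pow(v, 5))
F = 1 (F = Pow(Pow(1, 5), 2) = Pow(1, 2) = 1)
Mul(F, -4) = Mul(1, -4) = -4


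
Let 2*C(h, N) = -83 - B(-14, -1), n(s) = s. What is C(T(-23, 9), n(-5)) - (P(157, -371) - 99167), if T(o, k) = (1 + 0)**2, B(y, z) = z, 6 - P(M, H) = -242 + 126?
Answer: 99004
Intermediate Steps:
P(M, H) = 122 (P(M, H) = 6 - (-242 + 126) = 6 - 1*(-116) = 6 + 116 = 122)
T(o, k) = 1 (T(o, k) = 1**2 = 1)
C(h, N) = -41 (C(h, N) = (-83 - 1*(-1))/2 = (-83 + 1)/2 = (1/2)*(-82) = -41)
C(T(-23, 9), n(-5)) - (P(157, -371) - 99167) = -41 - (122 - 99167) = -41 - 1*(-99045) = -41 + 99045 = 99004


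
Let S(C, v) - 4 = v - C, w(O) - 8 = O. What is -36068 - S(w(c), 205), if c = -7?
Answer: -36276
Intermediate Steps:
w(O) = 8 + O
S(C, v) = 4 + v - C (S(C, v) = 4 + (v - C) = 4 + v - C)
-36068 - S(w(c), 205) = -36068 - (4 + 205 - (8 - 7)) = -36068 - (4 + 205 - 1*1) = -36068 - (4 + 205 - 1) = -36068 - 1*208 = -36068 - 208 = -36276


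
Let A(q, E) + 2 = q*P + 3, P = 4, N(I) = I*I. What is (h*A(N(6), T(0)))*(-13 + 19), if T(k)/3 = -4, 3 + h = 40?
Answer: 32190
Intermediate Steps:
h = 37 (h = -3 + 40 = 37)
T(k) = -12 (T(k) = 3*(-4) = -12)
N(I) = I²
A(q, E) = 1 + 4*q (A(q, E) = -2 + (q*4 + 3) = -2 + (4*q + 3) = -2 + (3 + 4*q) = 1 + 4*q)
(h*A(N(6), T(0)))*(-13 + 19) = (37*(1 + 4*6²))*(-13 + 19) = (37*(1 + 4*36))*6 = (37*(1 + 144))*6 = (37*145)*6 = 5365*6 = 32190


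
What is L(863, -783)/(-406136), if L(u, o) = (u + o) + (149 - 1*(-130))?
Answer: -359/406136 ≈ -0.00088394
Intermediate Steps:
L(u, o) = 279 + o + u (L(u, o) = (o + u) + (149 + 130) = (o + u) + 279 = 279 + o + u)
L(863, -783)/(-406136) = (279 - 783 + 863)/(-406136) = 359*(-1/406136) = -359/406136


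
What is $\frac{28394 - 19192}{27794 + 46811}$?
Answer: $\frac{214}{1735} \approx 0.12334$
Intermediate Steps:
$\frac{28394 - 19192}{27794 + 46811} = \frac{28394 - 19192}{74605} = 9202 \cdot \frac{1}{74605} = \frac{214}{1735}$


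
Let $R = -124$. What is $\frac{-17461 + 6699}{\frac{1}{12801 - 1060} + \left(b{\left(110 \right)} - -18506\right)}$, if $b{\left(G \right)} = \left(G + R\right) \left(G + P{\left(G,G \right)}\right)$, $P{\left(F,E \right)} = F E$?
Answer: $\frac{126356642}{1789727593} \approx 0.070601$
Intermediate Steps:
$P{\left(F,E \right)} = E F$
$b{\left(G \right)} = \left(-124 + G\right) \left(G + G^{2}\right)$ ($b{\left(G \right)} = \left(G - 124\right) \left(G + G G\right) = \left(-124 + G\right) \left(G + G^{2}\right)$)
$\frac{-17461 + 6699}{\frac{1}{12801 - 1060} + \left(b{\left(110 \right)} - -18506\right)} = \frac{-17461 + 6699}{\frac{1}{12801 - 1060} + \left(110 \left(-124 + 110^{2} - 13530\right) - -18506\right)} = - \frac{10762}{\frac{1}{11741} + \left(110 \left(-124 + 12100 - 13530\right) + 18506\right)} = - \frac{10762}{\frac{1}{11741} + \left(110 \left(-1554\right) + 18506\right)} = - \frac{10762}{\frac{1}{11741} + \left(-170940 + 18506\right)} = - \frac{10762}{\frac{1}{11741} - 152434} = - \frac{10762}{- \frac{1789727593}{11741}} = \left(-10762\right) \left(- \frac{11741}{1789727593}\right) = \frac{126356642}{1789727593}$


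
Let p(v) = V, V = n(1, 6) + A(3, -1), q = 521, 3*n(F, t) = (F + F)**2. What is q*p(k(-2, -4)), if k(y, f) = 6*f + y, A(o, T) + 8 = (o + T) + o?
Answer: -2605/3 ≈ -868.33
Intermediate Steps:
A(o, T) = -8 + T + 2*o (A(o, T) = -8 + ((o + T) + o) = -8 + ((T + o) + o) = -8 + (T + 2*o) = -8 + T + 2*o)
n(F, t) = 4*F**2/3 (n(F, t) = (F + F)**2/3 = (2*F)**2/3 = (4*F**2)/3 = 4*F**2/3)
k(y, f) = y + 6*f
V = -5/3 (V = (4/3)*1**2 + (-8 - 1 + 2*3) = (4/3)*1 + (-8 - 1 + 6) = 4/3 - 3 = -5/3 ≈ -1.6667)
p(v) = -5/3
q*p(k(-2, -4)) = 521*(-5/3) = -2605/3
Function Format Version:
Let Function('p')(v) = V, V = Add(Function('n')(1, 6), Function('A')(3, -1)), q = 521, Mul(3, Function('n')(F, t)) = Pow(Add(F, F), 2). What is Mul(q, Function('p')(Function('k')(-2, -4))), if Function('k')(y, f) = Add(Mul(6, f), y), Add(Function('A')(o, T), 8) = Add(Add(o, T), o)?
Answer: Rational(-2605, 3) ≈ -868.33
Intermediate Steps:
Function('A')(o, T) = Add(-8, T, Mul(2, o)) (Function('A')(o, T) = Add(-8, Add(Add(o, T), o)) = Add(-8, Add(Add(T, o), o)) = Add(-8, Add(T, Mul(2, o))) = Add(-8, T, Mul(2, o)))
Function('n')(F, t) = Mul(Rational(4, 3), Pow(F, 2)) (Function('n')(F, t) = Mul(Rational(1, 3), Pow(Add(F, F), 2)) = Mul(Rational(1, 3), Pow(Mul(2, F), 2)) = Mul(Rational(1, 3), Mul(4, Pow(F, 2))) = Mul(Rational(4, 3), Pow(F, 2)))
Function('k')(y, f) = Add(y, Mul(6, f))
V = Rational(-5, 3) (V = Add(Mul(Rational(4, 3), Pow(1, 2)), Add(-8, -1, Mul(2, 3))) = Add(Mul(Rational(4, 3), 1), Add(-8, -1, 6)) = Add(Rational(4, 3), -3) = Rational(-5, 3) ≈ -1.6667)
Function('p')(v) = Rational(-5, 3)
Mul(q, Function('p')(Function('k')(-2, -4))) = Mul(521, Rational(-5, 3)) = Rational(-2605, 3)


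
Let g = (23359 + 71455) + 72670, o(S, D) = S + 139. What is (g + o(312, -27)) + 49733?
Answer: 217668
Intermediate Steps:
o(S, D) = 139 + S
g = 167484 (g = 94814 + 72670 = 167484)
(g + o(312, -27)) + 49733 = (167484 + (139 + 312)) + 49733 = (167484 + 451) + 49733 = 167935 + 49733 = 217668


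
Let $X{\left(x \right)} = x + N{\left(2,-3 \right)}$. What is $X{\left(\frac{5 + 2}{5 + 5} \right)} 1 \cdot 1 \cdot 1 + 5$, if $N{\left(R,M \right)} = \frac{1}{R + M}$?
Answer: $\frac{47}{10} \approx 4.7$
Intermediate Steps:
$N{\left(R,M \right)} = \frac{1}{M + R}$
$X{\left(x \right)} = -1 + x$ ($X{\left(x \right)} = x + \frac{1}{-3 + 2} = x + \frac{1}{-1} = x - 1 = -1 + x$)
$X{\left(\frac{5 + 2}{5 + 5} \right)} 1 \cdot 1 \cdot 1 + 5 = \left(-1 + \frac{5 + 2}{5 + 5}\right) 1 \cdot 1 \cdot 1 + 5 = \left(-1 + \frac{7}{10}\right) 1 \cdot 1 + 5 = \left(-1 + 7 \cdot \frac{1}{10}\right) 1 + 5 = \left(-1 + \frac{7}{10}\right) 1 + 5 = \left(- \frac{3}{10}\right) 1 + 5 = - \frac{3}{10} + 5 = \frac{47}{10}$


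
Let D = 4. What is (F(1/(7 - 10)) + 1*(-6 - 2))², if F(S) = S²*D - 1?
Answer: 5929/81 ≈ 73.198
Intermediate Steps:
F(S) = -1 + 4*S² (F(S) = S²*4 - 1 = 4*S² - 1 = -1 + 4*S²)
(F(1/(7 - 10)) + 1*(-6 - 2))² = ((-1 + 4*(1/(7 - 10))²) + 1*(-6 - 2))² = ((-1 + 4*(1/(-3))²) + 1*(-8))² = ((-1 + 4*(-⅓)²) - 8)² = ((-1 + 4*(⅑)) - 8)² = ((-1 + 4/9) - 8)² = (-5/9 - 8)² = (-77/9)² = 5929/81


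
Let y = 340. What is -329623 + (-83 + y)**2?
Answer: -263574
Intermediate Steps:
-329623 + (-83 + y)**2 = -329623 + (-83 + 340)**2 = -329623 + 257**2 = -329623 + 66049 = -263574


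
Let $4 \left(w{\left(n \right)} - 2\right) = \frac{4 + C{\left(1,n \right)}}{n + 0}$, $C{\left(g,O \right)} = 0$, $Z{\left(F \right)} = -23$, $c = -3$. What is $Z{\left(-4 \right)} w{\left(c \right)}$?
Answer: $- \frac{115}{3} \approx -38.333$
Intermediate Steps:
$w{\left(n \right)} = 2 + \frac{1}{n}$ ($w{\left(n \right)} = 2 + \frac{\left(4 + 0\right) \frac{1}{n + 0}}{4} = 2 + \frac{4 \frac{1}{n}}{4} = 2 + \frac{1}{n}$)
$Z{\left(-4 \right)} w{\left(c \right)} = - 23 \left(2 + \frac{1}{-3}\right) = - 23 \left(2 - \frac{1}{3}\right) = \left(-23\right) \frac{5}{3} = - \frac{115}{3}$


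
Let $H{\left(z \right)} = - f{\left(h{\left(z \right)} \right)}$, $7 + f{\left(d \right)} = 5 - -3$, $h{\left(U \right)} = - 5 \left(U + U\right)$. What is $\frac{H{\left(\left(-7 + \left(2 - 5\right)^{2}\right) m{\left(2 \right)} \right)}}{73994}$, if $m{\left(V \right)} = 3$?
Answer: $- \frac{1}{73994} \approx -1.3515 \cdot 10^{-5}$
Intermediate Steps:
$h{\left(U \right)} = - 10 U$ ($h{\left(U \right)} = - 5 \cdot 2 U = - 10 U$)
$f{\left(d \right)} = 1$ ($f{\left(d \right)} = -7 + \left(5 - -3\right) = -7 + \left(5 + 3\right) = -7 + 8 = 1$)
$H{\left(z \right)} = -1$ ($H{\left(z \right)} = \left(-1\right) 1 = -1$)
$\frac{H{\left(\left(-7 + \left(2 - 5\right)^{2}\right) m{\left(2 \right)} \right)}}{73994} = - \frac{1}{73994}$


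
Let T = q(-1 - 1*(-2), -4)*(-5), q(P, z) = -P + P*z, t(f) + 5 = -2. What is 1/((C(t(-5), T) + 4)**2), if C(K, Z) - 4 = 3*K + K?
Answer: 1/400 ≈ 0.0025000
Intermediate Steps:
t(f) = -7 (t(f) = -5 - 2 = -7)
T = 25 (T = ((-1 - 1*(-2))*(-1 - 4))*(-5) = ((-1 + 2)*(-5))*(-5) = (1*(-5))*(-5) = -5*(-5) = 25)
C(K, Z) = 4 + 4*K (C(K, Z) = 4 + (3*K + K) = 4 + 4*K)
1/((C(t(-5), T) + 4)**2) = 1/(((4 + 4*(-7)) + 4)**2) = 1/(((4 - 28) + 4)**2) = 1/((-24 + 4)**2) = 1/((-20)**2) = 1/400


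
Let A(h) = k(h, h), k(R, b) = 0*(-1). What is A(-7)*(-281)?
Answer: 0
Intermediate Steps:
k(R, b) = 0
A(h) = 0
A(-7)*(-281) = 0*(-281) = 0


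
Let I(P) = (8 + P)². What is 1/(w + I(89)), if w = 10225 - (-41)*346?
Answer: 1/33820 ≈ 2.9568e-5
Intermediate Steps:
w = 24411 (w = 10225 - 1*(-14186) = 10225 + 14186 = 24411)
1/(w + I(89)) = 1/(24411 + (8 + 89)²) = 1/(24411 + 97²) = 1/(24411 + 9409) = 1/33820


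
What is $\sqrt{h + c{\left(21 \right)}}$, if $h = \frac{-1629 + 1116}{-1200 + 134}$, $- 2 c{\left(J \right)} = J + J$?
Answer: $\frac{i \sqrt{23316618}}{1066} \approx 4.5298 i$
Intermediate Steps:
$c{\left(J \right)} = - J$ ($c{\left(J \right)} = - \frac{J + J}{2} = - \frac{2 J}{2} = - J$)
$h = \frac{513}{1066}$ ($h = - \frac{513}{-1066} = \left(-513\right) \left(- \frac{1}{1066}\right) = \frac{513}{1066} \approx 0.48124$)
$\sqrt{h + c{\left(21 \right)}} = \sqrt{\frac{513}{1066} - 21} = \sqrt{- \frac{21873}{1066}} = \frac{i \sqrt{23316618}}{1066}$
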